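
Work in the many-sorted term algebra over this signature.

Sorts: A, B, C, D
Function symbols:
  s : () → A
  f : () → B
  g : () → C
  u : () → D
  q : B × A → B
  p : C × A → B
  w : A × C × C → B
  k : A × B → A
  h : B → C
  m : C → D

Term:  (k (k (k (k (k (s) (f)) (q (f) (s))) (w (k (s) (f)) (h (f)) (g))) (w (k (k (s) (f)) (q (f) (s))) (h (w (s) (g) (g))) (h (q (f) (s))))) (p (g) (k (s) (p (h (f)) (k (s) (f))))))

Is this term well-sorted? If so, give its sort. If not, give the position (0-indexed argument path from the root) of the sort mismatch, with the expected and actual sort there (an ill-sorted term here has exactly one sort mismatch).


well-sorted; sort = A

          (s) : A
          (f) : B
        (k (s) (f)) : A
          (f) : B
          (s) : A
        (q (f) (s)) : B
      (k (k (s) (f)) (q (f) (s))) : A
          (s) : A
          (f) : B
        (k (s) (f)) : A
          (f) : B
        (h (f)) : C
        (g) : C
      (w (k (s) (f)) (h (f)) (g)) : B
    (k (k (k (s) (f)) (q (f) (s))) (w (k (s) (f)) (h (f)) (g))) : A
          (s) : A
          (f) : B
        (k (s) (f)) : A
          (f) : B
          (s) : A
        (q (f) (s)) : B
      (k (k (s) (f)) (q (f) (s))) : A
          (s) : A
          (g) : C
          (g) : C
        (w (s) (g) (g)) : B
      (h (w (s) (g) (g))) : C
          (f) : B
          (s) : A
        (q (f) (s)) : B
      (h (q (f) (s))) : C
    (w (k (k (s) (f)) (q (f) (s))) (h (w (s) (g) (g))) (h (q (f) (s)))) : B
  (k (k (k (k (s) (f)) (q (f) (s))) (w (k (s) (f)) (h (f)) (g))) (w (k (k (s) (f)) (q (f) (s))) (h (w (s) (g) (g))) (h (q (f) (s))))) : A
    (g) : C
      (s) : A
          (f) : B
        (h (f)) : C
          (s) : A
          (f) : B
        (k (s) (f)) : A
      (p (h (f)) (k (s) (f))) : B
    (k (s) (p (h (f)) (k (s) (f)))) : A
  (p (g) (k (s) (p (h (f)) (k (s) (f))))) : B
(k (k (k (k (k (s) (f)) (q (f) (s))) (w (k (s) (f)) (h (f)) (g))) (w (k (k (s) (f)) (q (f) (s))) (h (w (s) (g) (g))) (h (q (f) (s))))) (p (g) (k (s) (p (h (f)) (k (s) (f)))))) : A


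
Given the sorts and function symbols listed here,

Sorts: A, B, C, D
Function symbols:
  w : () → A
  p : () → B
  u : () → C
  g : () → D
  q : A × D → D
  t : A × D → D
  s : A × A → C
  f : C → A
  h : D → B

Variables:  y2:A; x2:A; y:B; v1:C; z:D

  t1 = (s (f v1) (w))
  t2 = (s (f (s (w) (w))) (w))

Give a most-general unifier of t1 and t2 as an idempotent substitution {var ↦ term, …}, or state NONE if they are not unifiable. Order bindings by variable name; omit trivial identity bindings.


{v1 ↦ (s (w) (w))}


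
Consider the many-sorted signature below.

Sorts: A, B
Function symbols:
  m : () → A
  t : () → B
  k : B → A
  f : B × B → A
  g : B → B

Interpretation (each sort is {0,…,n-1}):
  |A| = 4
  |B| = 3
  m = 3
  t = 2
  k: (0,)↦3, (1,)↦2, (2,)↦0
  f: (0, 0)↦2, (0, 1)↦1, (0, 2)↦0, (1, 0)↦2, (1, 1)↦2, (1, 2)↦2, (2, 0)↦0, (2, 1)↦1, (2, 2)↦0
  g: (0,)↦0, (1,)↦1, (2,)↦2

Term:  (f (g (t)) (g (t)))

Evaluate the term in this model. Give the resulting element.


value = 0

  t = 2
  (g (t)) = g(2,) = 2
  t = 2
  (g (t)) = g(2,) = 2
  (f (g (t)) (g (t))) = f(2, 2) = 0


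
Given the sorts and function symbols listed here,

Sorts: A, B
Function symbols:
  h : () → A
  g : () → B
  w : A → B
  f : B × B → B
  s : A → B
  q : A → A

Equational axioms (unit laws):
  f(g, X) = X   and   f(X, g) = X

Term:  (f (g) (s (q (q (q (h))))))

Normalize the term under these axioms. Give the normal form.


normal form = (s (q (q (q (h)))))

1. (f (g) (s (q (q (q (h))))))  →  (s (q (q (q (h)))))


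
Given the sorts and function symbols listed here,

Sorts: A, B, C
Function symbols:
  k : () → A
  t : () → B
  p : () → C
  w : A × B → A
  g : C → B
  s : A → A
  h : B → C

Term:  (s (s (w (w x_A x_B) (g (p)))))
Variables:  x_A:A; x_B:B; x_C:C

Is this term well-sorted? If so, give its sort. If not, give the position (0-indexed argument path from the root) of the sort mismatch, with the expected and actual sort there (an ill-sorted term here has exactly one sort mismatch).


well-sorted; sort = A

        x_A : A
        x_B : B
      (w x_A x_B) : A
        (p) : C
      (g (p)) : B
    (w (w x_A x_B) (g (p))) : A
  (s (w (w x_A x_B) (g (p)))) : A
(s (s (w (w x_A x_B) (g (p))))) : A


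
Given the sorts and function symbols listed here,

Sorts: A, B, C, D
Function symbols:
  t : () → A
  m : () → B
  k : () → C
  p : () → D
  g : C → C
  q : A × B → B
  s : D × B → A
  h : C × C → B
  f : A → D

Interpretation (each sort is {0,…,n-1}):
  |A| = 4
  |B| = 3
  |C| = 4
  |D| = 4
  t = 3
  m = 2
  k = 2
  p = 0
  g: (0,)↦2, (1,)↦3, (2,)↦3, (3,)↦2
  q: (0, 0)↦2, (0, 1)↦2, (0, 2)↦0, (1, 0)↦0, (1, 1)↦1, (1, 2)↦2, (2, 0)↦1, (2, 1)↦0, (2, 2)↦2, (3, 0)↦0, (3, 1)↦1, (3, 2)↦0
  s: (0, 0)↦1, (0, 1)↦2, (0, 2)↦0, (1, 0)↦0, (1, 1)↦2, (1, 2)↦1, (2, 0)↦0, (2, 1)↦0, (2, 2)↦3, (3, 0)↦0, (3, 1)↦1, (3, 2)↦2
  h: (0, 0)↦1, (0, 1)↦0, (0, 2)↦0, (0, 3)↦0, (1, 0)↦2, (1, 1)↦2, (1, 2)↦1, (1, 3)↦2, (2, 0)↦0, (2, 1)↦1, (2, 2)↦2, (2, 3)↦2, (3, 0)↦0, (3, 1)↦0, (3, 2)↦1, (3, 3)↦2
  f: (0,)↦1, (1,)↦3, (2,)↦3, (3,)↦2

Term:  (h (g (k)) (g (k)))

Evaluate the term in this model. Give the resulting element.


value = 2

  k = 2
  (g (k)) = g(2,) = 3
  k = 2
  (g (k)) = g(2,) = 3
  (h (g (k)) (g (k))) = h(3, 3) = 2


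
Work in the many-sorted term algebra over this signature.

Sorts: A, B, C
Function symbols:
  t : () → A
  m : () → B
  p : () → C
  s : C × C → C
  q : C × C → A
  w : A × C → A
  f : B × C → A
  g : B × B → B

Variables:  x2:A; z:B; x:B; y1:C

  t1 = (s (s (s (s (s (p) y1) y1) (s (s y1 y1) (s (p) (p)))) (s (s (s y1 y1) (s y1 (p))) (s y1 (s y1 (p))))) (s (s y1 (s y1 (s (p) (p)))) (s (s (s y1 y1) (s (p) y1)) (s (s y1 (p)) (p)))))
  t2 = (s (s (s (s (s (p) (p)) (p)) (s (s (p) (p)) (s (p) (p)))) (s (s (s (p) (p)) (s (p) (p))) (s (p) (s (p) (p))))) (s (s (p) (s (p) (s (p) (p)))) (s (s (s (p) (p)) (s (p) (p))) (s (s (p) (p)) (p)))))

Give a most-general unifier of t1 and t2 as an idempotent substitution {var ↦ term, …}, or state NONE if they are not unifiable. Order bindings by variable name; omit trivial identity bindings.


{y1 ↦ (p)}


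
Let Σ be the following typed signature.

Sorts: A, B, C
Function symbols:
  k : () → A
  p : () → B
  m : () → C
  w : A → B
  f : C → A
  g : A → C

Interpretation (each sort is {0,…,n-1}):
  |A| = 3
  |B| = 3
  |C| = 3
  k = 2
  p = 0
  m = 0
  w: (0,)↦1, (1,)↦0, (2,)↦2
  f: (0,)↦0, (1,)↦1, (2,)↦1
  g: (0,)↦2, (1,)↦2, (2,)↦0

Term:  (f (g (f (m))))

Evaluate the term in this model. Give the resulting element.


  m = 0
  (f (m)) = f(0,) = 0
  (g (f (m))) = g(0,) = 2
  (f (g (f (m)))) = f(2,) = 1

value = 1


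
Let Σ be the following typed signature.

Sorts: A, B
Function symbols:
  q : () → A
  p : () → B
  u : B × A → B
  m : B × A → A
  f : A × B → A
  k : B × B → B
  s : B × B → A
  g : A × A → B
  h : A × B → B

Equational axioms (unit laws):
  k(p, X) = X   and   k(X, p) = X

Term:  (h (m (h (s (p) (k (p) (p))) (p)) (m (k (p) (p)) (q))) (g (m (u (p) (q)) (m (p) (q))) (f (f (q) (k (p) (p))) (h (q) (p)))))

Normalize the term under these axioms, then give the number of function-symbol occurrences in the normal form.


1. (h (m (h (s (p) (k (p) (p))) (p)) (m (k (p) (p)) (q))) (g (m (u (p) (q)) (m (p) (q))) (f (f (q) (k (p) (p))) (h (q) (p)))))  →  (h (m (h (s (p) (p)) (p)) (m (k (p) (p)) (q))) (g (m (u (p) (q)) (m (p) (q))) (f (f (q) (k (p) (p))) (h (q) (p)))))
2. (h (m (h (s (p) (p)) (p)) (m (k (p) (p)) (q))) (g (m (u (p) (q)) (m (p) (q))) (f (f (q) (k (p) (p))) (h (q) (p)))))  →  (h (m (h (s (p) (p)) (p)) (m (p) (q))) (g (m (u (p) (q)) (m (p) (q))) (f (f (q) (k (p) (p))) (h (q) (p)))))
3. (h (m (h (s (p) (p)) (p)) (m (p) (q))) (g (m (u (p) (q)) (m (p) (q))) (f (f (q) (k (p) (p))) (h (q) (p)))))  →  (h (m (h (s (p) (p)) (p)) (m (p) (q))) (g (m (u (p) (q)) (m (p) (q))) (f (f (q) (p)) (h (q) (p)))))
normal form: (h (m (h (s (p) (p)) (p)) (m (p) (q))) (g (m (u (p) (q)) (m (p) (q))) (f (f (q) (p)) (h (q) (p)))))

size = 25


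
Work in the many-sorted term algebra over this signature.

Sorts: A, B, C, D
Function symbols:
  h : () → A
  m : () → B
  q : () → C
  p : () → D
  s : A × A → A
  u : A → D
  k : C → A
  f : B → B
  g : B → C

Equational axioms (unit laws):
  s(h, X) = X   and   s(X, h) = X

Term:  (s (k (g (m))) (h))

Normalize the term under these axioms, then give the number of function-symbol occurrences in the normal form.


size = 3

1. (s (k (g (m))) (h))  →  (k (g (m)))
normal form: (k (g (m)))


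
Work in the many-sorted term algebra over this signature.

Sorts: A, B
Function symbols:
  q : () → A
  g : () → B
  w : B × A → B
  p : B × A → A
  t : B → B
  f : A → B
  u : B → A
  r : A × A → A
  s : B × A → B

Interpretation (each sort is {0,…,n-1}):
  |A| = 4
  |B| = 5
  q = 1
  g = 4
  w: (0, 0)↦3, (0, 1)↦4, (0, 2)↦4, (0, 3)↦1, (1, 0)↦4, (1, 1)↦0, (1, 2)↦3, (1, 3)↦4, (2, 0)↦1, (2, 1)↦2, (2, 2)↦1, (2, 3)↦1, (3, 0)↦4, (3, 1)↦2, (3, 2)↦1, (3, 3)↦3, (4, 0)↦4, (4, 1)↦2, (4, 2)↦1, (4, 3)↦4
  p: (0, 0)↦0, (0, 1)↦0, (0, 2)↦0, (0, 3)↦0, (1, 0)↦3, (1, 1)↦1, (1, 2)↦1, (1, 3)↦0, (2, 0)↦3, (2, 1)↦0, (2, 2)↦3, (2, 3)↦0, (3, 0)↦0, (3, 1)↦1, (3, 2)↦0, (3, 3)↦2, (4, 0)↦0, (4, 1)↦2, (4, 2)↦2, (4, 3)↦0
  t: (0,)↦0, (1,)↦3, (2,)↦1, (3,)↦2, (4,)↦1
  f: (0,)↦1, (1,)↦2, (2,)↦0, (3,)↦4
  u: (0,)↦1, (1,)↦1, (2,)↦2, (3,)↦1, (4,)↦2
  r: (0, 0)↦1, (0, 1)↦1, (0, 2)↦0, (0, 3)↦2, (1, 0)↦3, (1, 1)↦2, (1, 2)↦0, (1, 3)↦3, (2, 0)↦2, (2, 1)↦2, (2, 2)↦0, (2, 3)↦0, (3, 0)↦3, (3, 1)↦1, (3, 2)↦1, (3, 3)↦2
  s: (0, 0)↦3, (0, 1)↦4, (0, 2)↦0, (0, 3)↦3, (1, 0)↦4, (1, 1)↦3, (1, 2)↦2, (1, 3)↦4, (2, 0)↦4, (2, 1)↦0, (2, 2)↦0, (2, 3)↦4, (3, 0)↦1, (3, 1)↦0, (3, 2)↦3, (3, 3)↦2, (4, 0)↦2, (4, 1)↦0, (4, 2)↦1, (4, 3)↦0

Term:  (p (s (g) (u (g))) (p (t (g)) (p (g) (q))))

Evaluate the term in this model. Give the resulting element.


value = 1

  g = 4
  g = 4
  (u (g)) = u(4,) = 2
  (s (g) (u (g))) = s(4, 2) = 1
  g = 4
  (t (g)) = t(4,) = 1
  g = 4
  q = 1
  (p (g) (q)) = p(4, 1) = 2
  (p (t (g)) (p (g) (q))) = p(1, 2) = 1
  (p (s (g) (u (g))) (p (t (g)) (p (g) (q)))) = p(1, 1) = 1


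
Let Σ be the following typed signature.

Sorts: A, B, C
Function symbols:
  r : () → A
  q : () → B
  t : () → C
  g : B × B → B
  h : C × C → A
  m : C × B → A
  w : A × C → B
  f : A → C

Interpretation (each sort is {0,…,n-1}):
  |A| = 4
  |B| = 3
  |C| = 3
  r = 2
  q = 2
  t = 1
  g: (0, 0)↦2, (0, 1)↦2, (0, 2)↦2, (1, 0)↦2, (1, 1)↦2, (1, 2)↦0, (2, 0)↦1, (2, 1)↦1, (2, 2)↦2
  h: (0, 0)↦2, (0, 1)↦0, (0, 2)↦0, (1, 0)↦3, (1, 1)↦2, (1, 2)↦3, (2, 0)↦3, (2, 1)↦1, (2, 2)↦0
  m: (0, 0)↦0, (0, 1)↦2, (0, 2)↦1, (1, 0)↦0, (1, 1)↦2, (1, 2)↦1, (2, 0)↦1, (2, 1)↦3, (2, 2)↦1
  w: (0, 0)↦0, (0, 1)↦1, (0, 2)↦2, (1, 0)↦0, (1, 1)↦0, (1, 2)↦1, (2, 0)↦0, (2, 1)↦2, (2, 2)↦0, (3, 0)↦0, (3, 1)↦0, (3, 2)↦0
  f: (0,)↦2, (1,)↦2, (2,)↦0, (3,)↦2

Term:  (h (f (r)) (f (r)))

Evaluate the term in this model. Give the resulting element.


  r = 2
  (f (r)) = f(2,) = 0
  r = 2
  (f (r)) = f(2,) = 0
  (h (f (r)) (f (r))) = h(0, 0) = 2

value = 2


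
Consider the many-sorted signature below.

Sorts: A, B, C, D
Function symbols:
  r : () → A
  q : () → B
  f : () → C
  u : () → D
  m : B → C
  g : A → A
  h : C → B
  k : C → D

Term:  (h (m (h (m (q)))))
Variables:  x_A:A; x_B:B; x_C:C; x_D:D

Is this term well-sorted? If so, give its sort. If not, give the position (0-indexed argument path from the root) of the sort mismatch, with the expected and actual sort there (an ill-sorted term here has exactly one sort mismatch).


        (q) : B
      (m (q)) : C
    (h (m (q))) : B
  (m (h (m (q)))) : C
(h (m (h (m (q))))) : B

well-sorted; sort = B


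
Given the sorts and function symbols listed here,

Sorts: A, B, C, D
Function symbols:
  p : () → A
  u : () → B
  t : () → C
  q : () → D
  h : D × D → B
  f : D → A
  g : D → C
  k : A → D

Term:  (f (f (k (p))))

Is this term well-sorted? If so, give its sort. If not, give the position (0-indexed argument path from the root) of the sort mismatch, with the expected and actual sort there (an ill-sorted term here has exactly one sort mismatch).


ill-sorted at position [0]: expected D, got A

      (p) : A
    (k (p)) : D
  (f (k (p))) : A
(f (f (k (p)))) : ✗ arg 0 at [0] has sort A, expected D


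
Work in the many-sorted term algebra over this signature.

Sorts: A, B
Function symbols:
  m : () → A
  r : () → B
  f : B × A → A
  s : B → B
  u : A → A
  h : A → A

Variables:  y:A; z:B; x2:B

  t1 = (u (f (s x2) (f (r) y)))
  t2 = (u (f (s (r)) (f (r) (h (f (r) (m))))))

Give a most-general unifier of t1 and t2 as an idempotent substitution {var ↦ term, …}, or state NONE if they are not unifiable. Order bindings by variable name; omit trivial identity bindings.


{x2 ↦ (r), y ↦ (h (f (r) (m)))}


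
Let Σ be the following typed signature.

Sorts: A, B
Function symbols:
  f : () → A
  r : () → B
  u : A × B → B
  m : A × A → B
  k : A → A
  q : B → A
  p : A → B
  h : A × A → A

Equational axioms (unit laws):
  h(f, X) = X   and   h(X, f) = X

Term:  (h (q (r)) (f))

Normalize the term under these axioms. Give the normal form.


normal form = (q (r))

1. (h (q (r)) (f))  →  (q (r))


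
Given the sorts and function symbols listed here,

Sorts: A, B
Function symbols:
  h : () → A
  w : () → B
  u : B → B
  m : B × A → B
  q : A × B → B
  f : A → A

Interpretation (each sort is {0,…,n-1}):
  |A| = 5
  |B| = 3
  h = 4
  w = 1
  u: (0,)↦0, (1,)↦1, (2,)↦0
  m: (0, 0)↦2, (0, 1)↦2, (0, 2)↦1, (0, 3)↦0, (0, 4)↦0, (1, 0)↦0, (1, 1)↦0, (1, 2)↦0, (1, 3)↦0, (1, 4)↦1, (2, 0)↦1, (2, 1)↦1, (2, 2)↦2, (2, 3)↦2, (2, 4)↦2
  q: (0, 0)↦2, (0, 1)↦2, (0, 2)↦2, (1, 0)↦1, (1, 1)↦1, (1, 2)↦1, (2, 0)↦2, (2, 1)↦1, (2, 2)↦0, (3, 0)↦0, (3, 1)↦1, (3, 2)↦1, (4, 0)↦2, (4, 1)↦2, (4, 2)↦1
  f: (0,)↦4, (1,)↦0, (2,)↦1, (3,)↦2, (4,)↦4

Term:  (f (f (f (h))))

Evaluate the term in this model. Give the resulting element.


  h = 4
  (f (h)) = f(4,) = 4
  (f (f (h))) = f(4,) = 4
  (f (f (f (h)))) = f(4,) = 4

value = 4


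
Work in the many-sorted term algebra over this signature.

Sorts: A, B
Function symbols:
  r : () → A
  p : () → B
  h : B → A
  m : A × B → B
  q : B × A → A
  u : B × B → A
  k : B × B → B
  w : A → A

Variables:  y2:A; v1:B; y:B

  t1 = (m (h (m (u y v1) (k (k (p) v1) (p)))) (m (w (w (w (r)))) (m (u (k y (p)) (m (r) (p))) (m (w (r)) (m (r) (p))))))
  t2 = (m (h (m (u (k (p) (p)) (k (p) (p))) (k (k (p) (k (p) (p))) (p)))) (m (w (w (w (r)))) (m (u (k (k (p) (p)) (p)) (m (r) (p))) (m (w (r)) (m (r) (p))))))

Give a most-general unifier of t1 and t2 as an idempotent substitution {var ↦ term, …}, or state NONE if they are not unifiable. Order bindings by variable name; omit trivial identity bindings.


{v1 ↦ (k (p) (p)), y ↦ (k (p) (p))}


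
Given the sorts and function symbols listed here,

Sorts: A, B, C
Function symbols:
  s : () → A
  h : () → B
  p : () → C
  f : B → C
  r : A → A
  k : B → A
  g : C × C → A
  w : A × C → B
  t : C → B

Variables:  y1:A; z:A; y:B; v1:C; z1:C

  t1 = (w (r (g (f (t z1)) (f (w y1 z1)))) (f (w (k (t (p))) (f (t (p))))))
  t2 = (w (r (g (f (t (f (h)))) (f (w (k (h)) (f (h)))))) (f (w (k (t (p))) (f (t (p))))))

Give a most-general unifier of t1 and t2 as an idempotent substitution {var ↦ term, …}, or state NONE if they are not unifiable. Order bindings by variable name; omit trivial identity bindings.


{y1 ↦ (k (h)), z1 ↦ (f (h))}


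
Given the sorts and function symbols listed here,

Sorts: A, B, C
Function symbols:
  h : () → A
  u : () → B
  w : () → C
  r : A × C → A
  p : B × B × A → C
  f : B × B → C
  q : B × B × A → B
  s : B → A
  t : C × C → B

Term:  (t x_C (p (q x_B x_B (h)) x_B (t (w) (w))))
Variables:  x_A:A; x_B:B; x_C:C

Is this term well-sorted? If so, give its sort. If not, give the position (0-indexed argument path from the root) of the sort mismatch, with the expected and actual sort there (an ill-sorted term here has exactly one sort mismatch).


  x_C : C
      x_B : B
      x_B : B
      (h) : A
    (q x_B x_B (h)) : B
    x_B : B
      (w) : C
      (w) : C
    (t (w) (w)) : B
  (p (q x_B x_B (h)) x_B (t (w) (w))) : ✗ arg 2 at [1, 2] has sort B, expected A

ill-sorted at position [1, 2]: expected A, got B


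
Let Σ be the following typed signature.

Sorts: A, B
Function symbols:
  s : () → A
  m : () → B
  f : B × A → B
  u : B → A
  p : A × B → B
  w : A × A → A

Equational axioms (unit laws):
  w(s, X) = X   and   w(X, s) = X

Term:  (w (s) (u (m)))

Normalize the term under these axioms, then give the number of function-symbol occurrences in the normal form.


1. (w (s) (u (m)))  →  (u (m))
normal form: (u (m))

size = 2


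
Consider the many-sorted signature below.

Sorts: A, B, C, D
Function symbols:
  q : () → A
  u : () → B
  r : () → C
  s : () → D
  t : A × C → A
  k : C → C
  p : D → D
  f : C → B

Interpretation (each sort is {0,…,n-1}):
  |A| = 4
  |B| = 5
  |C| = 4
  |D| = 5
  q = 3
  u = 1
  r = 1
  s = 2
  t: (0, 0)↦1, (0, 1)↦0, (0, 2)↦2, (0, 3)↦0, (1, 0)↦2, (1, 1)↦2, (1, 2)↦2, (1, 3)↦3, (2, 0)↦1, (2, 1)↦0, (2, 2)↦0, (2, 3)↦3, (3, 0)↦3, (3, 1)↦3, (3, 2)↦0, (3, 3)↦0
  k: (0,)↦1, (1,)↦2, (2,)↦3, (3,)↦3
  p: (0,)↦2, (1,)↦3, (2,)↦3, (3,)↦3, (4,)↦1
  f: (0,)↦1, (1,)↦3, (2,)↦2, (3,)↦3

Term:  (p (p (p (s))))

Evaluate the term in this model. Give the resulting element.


  s = 2
  (p (s)) = p(2,) = 3
  (p (p (s))) = p(3,) = 3
  (p (p (p (s)))) = p(3,) = 3

value = 3


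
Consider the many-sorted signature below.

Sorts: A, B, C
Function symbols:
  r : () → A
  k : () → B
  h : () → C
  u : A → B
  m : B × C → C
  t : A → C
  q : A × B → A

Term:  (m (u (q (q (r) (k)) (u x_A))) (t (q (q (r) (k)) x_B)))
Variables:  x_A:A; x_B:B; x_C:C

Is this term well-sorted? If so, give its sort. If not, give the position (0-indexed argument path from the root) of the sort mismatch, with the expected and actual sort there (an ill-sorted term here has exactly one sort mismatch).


        (r) : A
        (k) : B
      (q (r) (k)) : A
        x_A : A
      (u x_A) : B
    (q (q (r) (k)) (u x_A)) : A
  (u (q (q (r) (k)) (u x_A))) : B
        (r) : A
        (k) : B
      (q (r) (k)) : A
      x_B : B
    (q (q (r) (k)) x_B) : A
  (t (q (q (r) (k)) x_B)) : C
(m (u (q (q (r) (k)) (u x_A))) (t (q (q (r) (k)) x_B))) : C

well-sorted; sort = C


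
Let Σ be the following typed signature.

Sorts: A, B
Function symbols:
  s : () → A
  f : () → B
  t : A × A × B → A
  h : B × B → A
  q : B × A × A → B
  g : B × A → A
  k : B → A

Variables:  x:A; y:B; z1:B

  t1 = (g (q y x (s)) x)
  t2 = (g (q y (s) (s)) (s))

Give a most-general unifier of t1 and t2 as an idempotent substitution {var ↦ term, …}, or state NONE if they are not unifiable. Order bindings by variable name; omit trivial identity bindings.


{x ↦ (s)}


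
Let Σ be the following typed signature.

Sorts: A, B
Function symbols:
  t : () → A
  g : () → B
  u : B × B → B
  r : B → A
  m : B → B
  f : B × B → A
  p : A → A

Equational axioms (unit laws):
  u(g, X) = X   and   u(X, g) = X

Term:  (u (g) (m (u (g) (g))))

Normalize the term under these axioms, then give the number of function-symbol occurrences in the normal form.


size = 2

1. (u (g) (m (u (g) (g))))  →  (m (u (g) (g)))
2. (m (u (g) (g)))  →  (m (g))
normal form: (m (g))


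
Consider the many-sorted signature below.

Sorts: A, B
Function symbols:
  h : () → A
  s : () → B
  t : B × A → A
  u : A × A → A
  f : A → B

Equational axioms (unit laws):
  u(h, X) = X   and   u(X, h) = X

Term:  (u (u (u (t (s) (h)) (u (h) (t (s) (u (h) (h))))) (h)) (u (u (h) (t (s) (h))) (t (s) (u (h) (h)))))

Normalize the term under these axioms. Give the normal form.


1. (u (u (u (t (s) (h)) (u (h) (t (s) (u (h) (h))))) (h)) (u (u (h) (t (s) (h))) (t (s) (u (h) (h)))))  →  (u (u (t (s) (h)) (u (h) (t (s) (u (h) (h))))) (u (u (h) (t (s) (h))) (t (s) (u (h) (h)))))
2. (u (u (t (s) (h)) (u (h) (t (s) (u (h) (h))))) (u (u (h) (t (s) (h))) (t (s) (u (h) (h)))))  →  (u (u (t (s) (h)) (t (s) (u (h) (h)))) (u (u (h) (t (s) (h))) (t (s) (u (h) (h)))))
3. (u (u (t (s) (h)) (t (s) (u (h) (h)))) (u (u (h) (t (s) (h))) (t (s) (u (h) (h)))))  →  (u (u (t (s) (h)) (t (s) (h))) (u (u (h) (t (s) (h))) (t (s) (u (h) (h)))))
4. (u (u (t (s) (h)) (t (s) (h))) (u (u (h) (t (s) (h))) (t (s) (u (h) (h)))))  →  (u (u (t (s) (h)) (t (s) (h))) (u (t (s) (h)) (t (s) (u (h) (h)))))
5. (u (u (t (s) (h)) (t (s) (h))) (u (t (s) (h)) (t (s) (u (h) (h)))))  →  (u (u (t (s) (h)) (t (s) (h))) (u (t (s) (h)) (t (s) (h))))

normal form = (u (u (t (s) (h)) (t (s) (h))) (u (t (s) (h)) (t (s) (h))))


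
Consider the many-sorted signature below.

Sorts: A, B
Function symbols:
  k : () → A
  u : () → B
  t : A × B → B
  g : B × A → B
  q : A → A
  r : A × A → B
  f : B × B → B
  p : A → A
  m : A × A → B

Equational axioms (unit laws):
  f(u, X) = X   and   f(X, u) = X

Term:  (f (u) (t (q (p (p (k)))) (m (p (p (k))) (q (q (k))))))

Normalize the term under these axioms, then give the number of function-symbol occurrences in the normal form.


size = 12

1. (f (u) (t (q (p (p (k)))) (m (p (p (k))) (q (q (k))))))  →  (t (q (p (p (k)))) (m (p (p (k))) (q (q (k)))))
normal form: (t (q (p (p (k)))) (m (p (p (k))) (q (q (k)))))


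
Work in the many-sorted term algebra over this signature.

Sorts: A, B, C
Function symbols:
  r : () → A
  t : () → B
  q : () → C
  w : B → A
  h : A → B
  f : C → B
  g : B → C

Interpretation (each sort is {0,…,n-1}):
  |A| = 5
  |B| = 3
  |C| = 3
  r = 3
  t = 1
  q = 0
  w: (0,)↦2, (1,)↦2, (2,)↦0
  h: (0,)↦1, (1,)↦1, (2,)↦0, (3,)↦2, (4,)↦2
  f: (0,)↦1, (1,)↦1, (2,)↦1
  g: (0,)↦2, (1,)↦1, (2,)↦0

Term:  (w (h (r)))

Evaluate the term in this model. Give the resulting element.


value = 0

  r = 3
  (h (r)) = h(3,) = 2
  (w (h (r))) = w(2,) = 0


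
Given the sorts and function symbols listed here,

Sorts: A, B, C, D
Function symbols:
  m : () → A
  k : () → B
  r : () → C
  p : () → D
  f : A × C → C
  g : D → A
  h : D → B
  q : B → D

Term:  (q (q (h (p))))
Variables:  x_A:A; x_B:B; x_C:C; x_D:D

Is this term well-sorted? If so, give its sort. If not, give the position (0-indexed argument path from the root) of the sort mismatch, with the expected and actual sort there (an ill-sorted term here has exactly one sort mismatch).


      (p) : D
    (h (p)) : B
  (q (h (p))) : D
(q (q (h (p)))) : ✗ arg 0 at [0] has sort D, expected B

ill-sorted at position [0]: expected B, got D


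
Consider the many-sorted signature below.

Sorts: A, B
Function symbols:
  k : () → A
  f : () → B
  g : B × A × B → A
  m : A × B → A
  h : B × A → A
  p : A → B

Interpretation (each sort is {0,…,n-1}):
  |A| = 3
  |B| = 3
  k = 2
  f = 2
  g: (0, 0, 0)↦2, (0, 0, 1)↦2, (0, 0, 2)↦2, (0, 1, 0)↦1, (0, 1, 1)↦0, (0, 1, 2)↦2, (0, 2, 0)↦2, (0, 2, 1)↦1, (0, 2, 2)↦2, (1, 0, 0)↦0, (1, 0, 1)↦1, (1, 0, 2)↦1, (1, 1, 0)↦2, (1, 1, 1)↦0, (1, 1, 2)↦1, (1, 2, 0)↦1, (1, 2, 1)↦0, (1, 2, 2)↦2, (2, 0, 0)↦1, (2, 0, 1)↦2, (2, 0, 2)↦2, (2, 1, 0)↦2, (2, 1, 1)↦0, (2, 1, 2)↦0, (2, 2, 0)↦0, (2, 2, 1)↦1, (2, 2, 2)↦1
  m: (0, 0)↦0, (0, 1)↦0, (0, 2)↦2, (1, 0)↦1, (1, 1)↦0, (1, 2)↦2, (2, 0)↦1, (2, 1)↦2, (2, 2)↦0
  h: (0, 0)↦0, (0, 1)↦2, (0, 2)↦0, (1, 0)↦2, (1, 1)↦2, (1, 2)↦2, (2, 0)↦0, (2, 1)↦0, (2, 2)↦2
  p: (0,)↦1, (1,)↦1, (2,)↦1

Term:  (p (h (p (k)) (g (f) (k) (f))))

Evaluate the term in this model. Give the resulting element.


value = 1

  k = 2
  (p (k)) = p(2,) = 1
  f = 2
  k = 2
  f = 2
  (g (f) (k) (f)) = g(2, 2, 2) = 1
  (h (p (k)) (g (f) (k) (f))) = h(1, 1) = 2
  (p (h (p (k)) (g (f) (k) (f)))) = p(2,) = 1


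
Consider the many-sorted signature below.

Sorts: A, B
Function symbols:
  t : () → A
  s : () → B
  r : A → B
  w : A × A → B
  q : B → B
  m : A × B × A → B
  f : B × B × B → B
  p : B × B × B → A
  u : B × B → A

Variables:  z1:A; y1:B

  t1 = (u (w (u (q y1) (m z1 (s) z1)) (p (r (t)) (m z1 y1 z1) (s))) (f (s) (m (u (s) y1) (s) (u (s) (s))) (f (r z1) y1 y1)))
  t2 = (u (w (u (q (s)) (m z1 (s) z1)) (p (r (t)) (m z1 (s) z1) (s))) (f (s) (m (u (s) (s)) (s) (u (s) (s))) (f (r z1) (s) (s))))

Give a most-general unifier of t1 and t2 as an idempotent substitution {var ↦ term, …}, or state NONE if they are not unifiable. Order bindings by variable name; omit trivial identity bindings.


{y1 ↦ (s)}


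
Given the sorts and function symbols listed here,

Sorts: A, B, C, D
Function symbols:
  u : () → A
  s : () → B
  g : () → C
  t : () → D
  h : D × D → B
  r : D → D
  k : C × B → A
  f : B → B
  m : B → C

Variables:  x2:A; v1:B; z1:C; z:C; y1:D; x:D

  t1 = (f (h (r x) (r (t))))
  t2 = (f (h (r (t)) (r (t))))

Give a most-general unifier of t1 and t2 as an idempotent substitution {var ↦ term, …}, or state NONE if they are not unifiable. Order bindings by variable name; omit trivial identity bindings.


{x ↦ (t)}


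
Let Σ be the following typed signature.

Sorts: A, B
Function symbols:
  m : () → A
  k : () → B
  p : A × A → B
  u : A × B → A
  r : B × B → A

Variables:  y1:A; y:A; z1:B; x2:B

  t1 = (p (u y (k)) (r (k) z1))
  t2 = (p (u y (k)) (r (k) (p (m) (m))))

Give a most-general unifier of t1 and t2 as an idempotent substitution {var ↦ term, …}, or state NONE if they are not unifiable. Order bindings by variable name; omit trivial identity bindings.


{z1 ↦ (p (m) (m))}


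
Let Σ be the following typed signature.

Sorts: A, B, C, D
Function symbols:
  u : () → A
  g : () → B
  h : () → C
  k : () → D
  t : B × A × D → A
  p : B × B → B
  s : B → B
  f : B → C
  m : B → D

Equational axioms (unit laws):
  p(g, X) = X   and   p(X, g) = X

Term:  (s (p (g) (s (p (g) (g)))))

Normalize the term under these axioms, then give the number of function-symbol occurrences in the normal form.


1. (s (p (g) (s (p (g) (g)))))  →  (s (s (p (g) (g))))
2. (s (s (p (g) (g))))  →  (s (s (g)))
normal form: (s (s (g)))

size = 3


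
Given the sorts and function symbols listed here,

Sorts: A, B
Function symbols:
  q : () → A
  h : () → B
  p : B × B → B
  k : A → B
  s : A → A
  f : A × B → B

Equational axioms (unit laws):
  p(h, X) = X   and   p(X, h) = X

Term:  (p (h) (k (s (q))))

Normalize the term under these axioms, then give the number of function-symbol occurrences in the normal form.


size = 3

1. (p (h) (k (s (q))))  →  (k (s (q)))
normal form: (k (s (q)))


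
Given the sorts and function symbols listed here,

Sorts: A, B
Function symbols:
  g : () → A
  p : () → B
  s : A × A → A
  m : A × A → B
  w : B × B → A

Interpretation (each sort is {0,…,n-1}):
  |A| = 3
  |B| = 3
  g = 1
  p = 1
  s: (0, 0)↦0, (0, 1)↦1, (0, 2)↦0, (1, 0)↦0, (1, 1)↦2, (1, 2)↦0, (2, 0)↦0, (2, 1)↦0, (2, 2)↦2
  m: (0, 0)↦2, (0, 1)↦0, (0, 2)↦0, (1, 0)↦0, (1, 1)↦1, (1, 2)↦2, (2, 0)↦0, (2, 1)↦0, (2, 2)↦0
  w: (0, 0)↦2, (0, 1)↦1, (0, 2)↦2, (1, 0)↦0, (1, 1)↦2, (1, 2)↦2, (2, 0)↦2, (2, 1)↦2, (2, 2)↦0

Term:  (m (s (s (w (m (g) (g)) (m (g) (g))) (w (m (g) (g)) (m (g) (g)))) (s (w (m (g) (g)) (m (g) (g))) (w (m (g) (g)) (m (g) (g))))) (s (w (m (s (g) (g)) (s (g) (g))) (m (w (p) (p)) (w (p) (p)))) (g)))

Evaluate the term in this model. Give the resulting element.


  g = 1
  g = 1
  (m (g) (g)) = m(1, 1) = 1
  g = 1
  g = 1
  (m (g) (g)) = m(1, 1) = 1
  (w (m (g) (g)) (m (g) (g))) = w(1, 1) = 2
  g = 1
  g = 1
  (m (g) (g)) = m(1, 1) = 1
  g = 1
  g = 1
  (m (g) (g)) = m(1, 1) = 1
  (w (m (g) (g)) (m (g) (g))) = w(1, 1) = 2
  (s (w (m (g) (g)) (m (g) (g))) (w (m (g) (g)) (m (g) (g)))) = s(2, 2) = 2
  g = 1
  g = 1
  (m (g) (g)) = m(1, 1) = 1
  g = 1
  g = 1
  (m (g) (g)) = m(1, 1) = 1
  (w (m (g) (g)) (m (g) (g))) = w(1, 1) = 2
  g = 1
  g = 1
  (m (g) (g)) = m(1, 1) = 1
  g = 1
  g = 1
  (m (g) (g)) = m(1, 1) = 1
  (w (m (g) (g)) (m (g) (g))) = w(1, 1) = 2
  (s (w (m (g) (g)) (m (g) (g))) (w (m (g) (g)) (m (g) (g)))) = s(2, 2) = 2
  (s (s (w (m (g) (g)) (m (g) (g))) (w (m (g) (g)) (m (g) (g)))) (s (w (m (g) (g)) (m (g) (g))) (w (m (g) (g)) (m (g) (g))))) = s(2, 2) = 2
  g = 1
  g = 1
  (s (g) (g)) = s(1, 1) = 2
  g = 1
  g = 1
  (s (g) (g)) = s(1, 1) = 2
  (m (s (g) (g)) (s (g) (g))) = m(2, 2) = 0
  p = 1
  p = 1
  (w (p) (p)) = w(1, 1) = 2
  p = 1
  p = 1
  (w (p) (p)) = w(1, 1) = 2
  (m (w (p) (p)) (w (p) (p))) = m(2, 2) = 0
  (w (m (s (g) (g)) (s (g) (g))) (m (w (p) (p)) (w (p) (p)))) = w(0, 0) = 2
  g = 1
  (s (w (m (s (g) (g)) (s (g) (g))) (m (w (p) (p)) (w (p) (p)))) (g)) = s(2, 1) = 0
  (m (s (s (w (m (g) (g)) (m (g) (g))) (w (m (g) (g)) (m (g) (g)))) (s (w (m (g) (g)) (m (g) (g))) (w (m (g) (g)) (m (g) (g))))) (s (w (m (s (g) (g)) (s (g) (g))) (m (w (p) (p)) (w (p) (p)))) (g))) = m(2, 0) = 0

value = 0


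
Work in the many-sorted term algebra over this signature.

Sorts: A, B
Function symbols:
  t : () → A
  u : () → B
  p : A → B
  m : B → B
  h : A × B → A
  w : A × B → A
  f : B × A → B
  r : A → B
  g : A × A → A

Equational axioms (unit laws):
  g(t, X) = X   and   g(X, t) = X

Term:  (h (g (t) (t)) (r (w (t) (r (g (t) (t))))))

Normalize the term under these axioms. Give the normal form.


1. (h (g (t) (t)) (r (w (t) (r (g (t) (t))))))  →  (h (t) (r (w (t) (r (g (t) (t))))))
2. (h (t) (r (w (t) (r (g (t) (t))))))  →  (h (t) (r (w (t) (r (t)))))

normal form = (h (t) (r (w (t) (r (t)))))


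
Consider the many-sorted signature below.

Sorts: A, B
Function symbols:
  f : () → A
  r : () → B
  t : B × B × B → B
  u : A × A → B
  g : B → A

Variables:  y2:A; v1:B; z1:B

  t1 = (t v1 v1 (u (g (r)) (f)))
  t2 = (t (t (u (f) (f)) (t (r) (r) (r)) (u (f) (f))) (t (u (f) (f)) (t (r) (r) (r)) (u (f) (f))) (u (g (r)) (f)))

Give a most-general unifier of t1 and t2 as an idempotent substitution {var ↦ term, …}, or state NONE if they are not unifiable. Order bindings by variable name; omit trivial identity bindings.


{v1 ↦ (t (u (f) (f)) (t (r) (r) (r)) (u (f) (f)))}


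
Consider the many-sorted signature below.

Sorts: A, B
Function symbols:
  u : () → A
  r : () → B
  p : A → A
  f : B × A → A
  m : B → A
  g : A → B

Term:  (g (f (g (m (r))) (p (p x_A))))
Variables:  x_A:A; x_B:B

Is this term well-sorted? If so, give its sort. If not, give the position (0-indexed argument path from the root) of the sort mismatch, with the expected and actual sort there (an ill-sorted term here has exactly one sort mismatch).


        (r) : B
      (m (r)) : A
    (g (m (r))) : B
        x_A : A
      (p x_A) : A
    (p (p x_A)) : A
  (f (g (m (r))) (p (p x_A))) : A
(g (f (g (m (r))) (p (p x_A)))) : B

well-sorted; sort = B


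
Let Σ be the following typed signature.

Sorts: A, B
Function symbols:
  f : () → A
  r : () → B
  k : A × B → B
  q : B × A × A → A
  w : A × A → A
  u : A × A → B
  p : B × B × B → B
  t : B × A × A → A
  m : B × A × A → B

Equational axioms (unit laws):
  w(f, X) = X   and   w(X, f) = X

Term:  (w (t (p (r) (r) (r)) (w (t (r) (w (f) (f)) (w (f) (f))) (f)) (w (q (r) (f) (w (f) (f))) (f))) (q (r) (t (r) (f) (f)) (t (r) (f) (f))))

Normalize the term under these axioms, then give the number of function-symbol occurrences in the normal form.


1. (w (t (p (r) (r) (r)) (w (t (r) (w (f) (f)) (w (f) (f))) (f)) (w (q (r) (f) (w (f) (f))) (f))) (q (r) (t (r) (f) (f)) (t (r) (f) (f))))  →  (w (t (p (r) (r) (r)) (t (r) (w (f) (f)) (w (f) (f))) (w (q (r) (f) (w (f) (f))) (f))) (q (r) (t (r) (f) (f)) (t (r) (f) (f))))
2. (w (t (p (r) (r) (r)) (t (r) (w (f) (f)) (w (f) (f))) (w (q (r) (f) (w (f) (f))) (f))) (q (r) (t (r) (f) (f)) (t (r) (f) (f))))  →  (w (t (p (r) (r) (r)) (t (r) (f) (w (f) (f))) (w (q (r) (f) (w (f) (f))) (f))) (q (r) (t (r) (f) (f)) (t (r) (f) (f))))
3. (w (t (p (r) (r) (r)) (t (r) (f) (w (f) (f))) (w (q (r) (f) (w (f) (f))) (f))) (q (r) (t (r) (f) (f)) (t (r) (f) (f))))  →  (w (t (p (r) (r) (r)) (t (r) (f) (f)) (w (q (r) (f) (w (f) (f))) (f))) (q (r) (t (r) (f) (f)) (t (r) (f) (f))))
4. (w (t (p (r) (r) (r)) (t (r) (f) (f)) (w (q (r) (f) (w (f) (f))) (f))) (q (r) (t (r) (f) (f)) (t (r) (f) (f))))  →  (w (t (p (r) (r) (r)) (t (r) (f) (f)) (q (r) (f) (w (f) (f)))) (q (r) (t (r) (f) (f)) (t (r) (f) (f))))
5. (w (t (p (r) (r) (r)) (t (r) (f) (f)) (q (r) (f) (w (f) (f)))) (q (r) (t (r) (f) (f)) (t (r) (f) (f))))  →  (w (t (p (r) (r) (r)) (t (r) (f) (f)) (q (r) (f) (f))) (q (r) (t (r) (f) (f)) (t (r) (f) (f))))
normal form: (w (t (p (r) (r) (r)) (t (r) (f) (f)) (q (r) (f) (f))) (q (r) (t (r) (f) (f)) (t (r) (f) (f))))

size = 24


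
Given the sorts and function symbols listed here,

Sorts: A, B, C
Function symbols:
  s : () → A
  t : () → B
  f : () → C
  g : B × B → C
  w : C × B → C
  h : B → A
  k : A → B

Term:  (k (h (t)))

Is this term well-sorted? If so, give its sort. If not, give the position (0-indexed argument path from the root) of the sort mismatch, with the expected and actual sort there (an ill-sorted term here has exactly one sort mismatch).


well-sorted; sort = B

    (t) : B
  (h (t)) : A
(k (h (t))) : B


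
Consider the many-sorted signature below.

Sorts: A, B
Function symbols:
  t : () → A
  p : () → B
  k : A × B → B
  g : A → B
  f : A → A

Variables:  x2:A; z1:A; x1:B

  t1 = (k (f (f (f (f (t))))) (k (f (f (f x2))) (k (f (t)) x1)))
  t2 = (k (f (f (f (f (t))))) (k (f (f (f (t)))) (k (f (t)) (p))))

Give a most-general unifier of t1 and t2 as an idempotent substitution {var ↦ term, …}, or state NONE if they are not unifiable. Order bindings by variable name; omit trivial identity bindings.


{x1 ↦ (p), x2 ↦ (t)}


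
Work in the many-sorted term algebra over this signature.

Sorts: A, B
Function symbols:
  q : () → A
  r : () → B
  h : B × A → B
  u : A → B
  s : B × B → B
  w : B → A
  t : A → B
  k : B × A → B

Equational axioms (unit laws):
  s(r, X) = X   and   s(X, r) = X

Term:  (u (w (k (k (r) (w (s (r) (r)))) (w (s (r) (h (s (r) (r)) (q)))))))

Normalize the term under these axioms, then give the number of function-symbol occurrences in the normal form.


1. (u (w (k (k (r) (w (s (r) (r)))) (w (s (r) (h (s (r) (r)) (q)))))))  →  (u (w (k (k (r) (w (r))) (w (s (r) (h (s (r) (r)) (q)))))))
2. (u (w (k (k (r) (w (r))) (w (s (r) (h (s (r) (r)) (q)))))))  →  (u (w (k (k (r) (w (r))) (w (h (s (r) (r)) (q))))))
3. (u (w (k (k (r) (w (r))) (w (h (s (r) (r)) (q))))))  →  (u (w (k (k (r) (w (r))) (w (h (r) (q))))))
normal form: (u (w (k (k (r) (w (r))) (w (h (r) (q))))))

size = 11


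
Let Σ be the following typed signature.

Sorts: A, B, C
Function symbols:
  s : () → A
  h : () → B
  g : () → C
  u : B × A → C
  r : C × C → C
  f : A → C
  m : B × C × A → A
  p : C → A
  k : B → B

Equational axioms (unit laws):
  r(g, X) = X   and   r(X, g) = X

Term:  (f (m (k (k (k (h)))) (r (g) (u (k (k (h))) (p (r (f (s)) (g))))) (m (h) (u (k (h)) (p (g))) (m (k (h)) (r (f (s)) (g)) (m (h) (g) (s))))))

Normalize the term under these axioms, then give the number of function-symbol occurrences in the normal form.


1. (f (m (k (k (k (h)))) (r (g) (u (k (k (h))) (p (r (f (s)) (g))))) (m (h) (u (k (h)) (p (g))) (m (k (h)) (r (f (s)) (g)) (m (h) (g) (s))))))  →  (f (m (k (k (k (h)))) (u (k (k (h))) (p (r (f (s)) (g)))) (m (h) (u (k (h)) (p (g))) (m (k (h)) (r (f (s)) (g)) (m (h) (g) (s))))))
2. (f (m (k (k (k (h)))) (u (k (k (h))) (p (r (f (s)) (g)))) (m (h) (u (k (h)) (p (g))) (m (k (h)) (r (f (s)) (g)) (m (h) (g) (s))))))  →  (f (m (k (k (k (h)))) (u (k (k (h))) (p (f (s)))) (m (h) (u (k (h)) (p (g))) (m (k (h)) (r (f (s)) (g)) (m (h) (g) (s))))))
3. (f (m (k (k (k (h)))) (u (k (k (h))) (p (f (s)))) (m (h) (u (k (h)) (p (g))) (m (k (h)) (r (f (s)) (g)) (m (h) (g) (s))))))  →  (f (m (k (k (k (h)))) (u (k (k (h))) (p (f (s)))) (m (h) (u (k (h)) (p (g))) (m (k (h)) (f (s)) (m (h) (g) (s))))))
normal form: (f (m (k (k (k (h)))) (u (k (k (h))) (p (f (s)))) (m (h) (u (k (h)) (p (g))) (m (k (h)) (f (s)) (m (h) (g) (s))))))

size = 29


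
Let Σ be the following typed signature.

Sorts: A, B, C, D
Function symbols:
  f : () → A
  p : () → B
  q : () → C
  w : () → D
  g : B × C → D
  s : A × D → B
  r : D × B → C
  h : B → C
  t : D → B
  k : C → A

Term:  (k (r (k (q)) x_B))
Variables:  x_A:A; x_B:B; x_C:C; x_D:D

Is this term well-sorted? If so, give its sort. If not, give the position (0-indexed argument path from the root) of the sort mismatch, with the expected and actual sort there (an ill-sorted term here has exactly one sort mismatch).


ill-sorted at position [0, 0]: expected D, got A

      (q) : C
    (k (q)) : A
    x_B : B
  (r (k (q)) x_B) : ✗ arg 0 at [0, 0] has sort A, expected D


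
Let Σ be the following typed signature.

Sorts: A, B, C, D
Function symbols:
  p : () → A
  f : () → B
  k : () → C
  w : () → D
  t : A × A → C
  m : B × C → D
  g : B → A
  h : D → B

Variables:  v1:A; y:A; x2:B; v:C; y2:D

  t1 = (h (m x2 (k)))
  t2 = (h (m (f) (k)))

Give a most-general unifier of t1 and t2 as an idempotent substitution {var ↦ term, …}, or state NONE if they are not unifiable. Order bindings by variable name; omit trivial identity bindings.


{x2 ↦ (f)}


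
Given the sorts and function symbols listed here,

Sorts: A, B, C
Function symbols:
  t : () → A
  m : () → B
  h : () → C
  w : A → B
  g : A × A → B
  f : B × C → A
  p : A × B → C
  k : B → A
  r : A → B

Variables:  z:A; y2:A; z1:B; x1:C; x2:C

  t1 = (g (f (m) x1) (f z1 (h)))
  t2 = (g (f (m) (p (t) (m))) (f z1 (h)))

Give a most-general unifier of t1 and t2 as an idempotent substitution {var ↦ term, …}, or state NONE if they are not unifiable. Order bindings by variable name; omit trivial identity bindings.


{x1 ↦ (p (t) (m))}


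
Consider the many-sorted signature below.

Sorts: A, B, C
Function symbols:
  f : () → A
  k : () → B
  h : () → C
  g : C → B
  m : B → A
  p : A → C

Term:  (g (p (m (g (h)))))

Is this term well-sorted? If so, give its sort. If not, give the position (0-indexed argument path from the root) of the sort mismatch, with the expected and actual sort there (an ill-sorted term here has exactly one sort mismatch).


well-sorted; sort = B

        (h) : C
      (g (h)) : B
    (m (g (h))) : A
  (p (m (g (h)))) : C
(g (p (m (g (h))))) : B


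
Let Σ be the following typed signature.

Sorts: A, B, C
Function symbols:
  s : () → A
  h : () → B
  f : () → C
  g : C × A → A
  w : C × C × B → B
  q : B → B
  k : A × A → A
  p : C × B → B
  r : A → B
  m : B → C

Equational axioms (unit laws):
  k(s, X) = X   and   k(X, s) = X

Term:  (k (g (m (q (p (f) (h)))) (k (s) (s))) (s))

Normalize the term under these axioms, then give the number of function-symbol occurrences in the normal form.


1. (k (g (m (q (p (f) (h)))) (k (s) (s))) (s))  →  (g (m (q (p (f) (h)))) (k (s) (s)))
2. (g (m (q (p (f) (h)))) (k (s) (s)))  →  (g (m (q (p (f) (h)))) (s))
normal form: (g (m (q (p (f) (h)))) (s))

size = 7


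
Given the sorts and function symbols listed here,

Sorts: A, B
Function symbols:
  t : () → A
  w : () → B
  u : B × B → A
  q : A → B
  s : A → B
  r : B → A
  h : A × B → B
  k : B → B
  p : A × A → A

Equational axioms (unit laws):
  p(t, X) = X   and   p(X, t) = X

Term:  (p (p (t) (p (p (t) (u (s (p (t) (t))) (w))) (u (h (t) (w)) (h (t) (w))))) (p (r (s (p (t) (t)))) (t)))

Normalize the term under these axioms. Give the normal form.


1. (p (p (t) (p (p (t) (u (s (p (t) (t))) (w))) (u (h (t) (w)) (h (t) (w))))) (p (r (s (p (t) (t)))) (t)))  →  (p (p (p (t) (u (s (p (t) (t))) (w))) (u (h (t) (w)) (h (t) (w)))) (p (r (s (p (t) (t)))) (t)))
2. (p (p (p (t) (u (s (p (t) (t))) (w))) (u (h (t) (w)) (h (t) (w)))) (p (r (s (p (t) (t)))) (t)))  →  (p (p (u (s (p (t) (t))) (w)) (u (h (t) (w)) (h (t) (w)))) (p (r (s (p (t) (t)))) (t)))
3. (p (p (u (s (p (t) (t))) (w)) (u (h (t) (w)) (h (t) (w)))) (p (r (s (p (t) (t)))) (t)))  →  (p (p (u (s (t)) (w)) (u (h (t) (w)) (h (t) (w)))) (p (r (s (p (t) (t)))) (t)))
4. (p (p (u (s (t)) (w)) (u (h (t) (w)) (h (t) (w)))) (p (r (s (p (t) (t)))) (t)))  →  (p (p (u (s (t)) (w)) (u (h (t) (w)) (h (t) (w)))) (r (s (p (t) (t)))))
5. (p (p (u (s (t)) (w)) (u (h (t) (w)) (h (t) (w)))) (r (s (p (t) (t)))))  →  (p (p (u (s (t)) (w)) (u (h (t) (w)) (h (t) (w)))) (r (s (t))))

normal form = (p (p (u (s (t)) (w)) (u (h (t) (w)) (h (t) (w)))) (r (s (t))))
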